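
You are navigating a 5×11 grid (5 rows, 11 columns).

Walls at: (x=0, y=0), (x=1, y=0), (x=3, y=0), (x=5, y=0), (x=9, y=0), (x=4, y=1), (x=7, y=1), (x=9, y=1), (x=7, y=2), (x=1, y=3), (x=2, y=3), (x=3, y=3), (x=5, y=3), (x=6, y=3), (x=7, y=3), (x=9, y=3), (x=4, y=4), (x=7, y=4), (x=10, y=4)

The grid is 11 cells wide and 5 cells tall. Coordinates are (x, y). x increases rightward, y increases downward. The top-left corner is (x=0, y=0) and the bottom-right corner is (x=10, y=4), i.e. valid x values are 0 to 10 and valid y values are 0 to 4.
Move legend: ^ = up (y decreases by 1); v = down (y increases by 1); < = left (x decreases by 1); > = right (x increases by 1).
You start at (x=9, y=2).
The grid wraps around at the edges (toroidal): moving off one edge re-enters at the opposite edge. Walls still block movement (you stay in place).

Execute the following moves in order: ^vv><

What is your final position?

Answer: Final position: (x=9, y=2)

Derivation:
Start: (x=9, y=2)
  ^ (up): blocked, stay at (x=9, y=2)
  v (down): blocked, stay at (x=9, y=2)
  v (down): blocked, stay at (x=9, y=2)
  > (right): (x=9, y=2) -> (x=10, y=2)
  < (left): (x=10, y=2) -> (x=9, y=2)
Final: (x=9, y=2)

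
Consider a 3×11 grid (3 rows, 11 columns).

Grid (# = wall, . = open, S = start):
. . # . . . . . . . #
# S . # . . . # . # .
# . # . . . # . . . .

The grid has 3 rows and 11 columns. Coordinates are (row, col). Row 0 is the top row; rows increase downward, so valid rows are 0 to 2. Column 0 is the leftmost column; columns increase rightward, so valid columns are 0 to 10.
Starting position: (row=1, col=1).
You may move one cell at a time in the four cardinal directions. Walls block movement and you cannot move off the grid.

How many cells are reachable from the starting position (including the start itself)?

BFS flood-fill from (row=1, col=1):
  Distance 0: (row=1, col=1)
  Distance 1: (row=0, col=1), (row=1, col=2), (row=2, col=1)
  Distance 2: (row=0, col=0)
Total reachable: 5 (grid has 24 open cells total)

Answer: Reachable cells: 5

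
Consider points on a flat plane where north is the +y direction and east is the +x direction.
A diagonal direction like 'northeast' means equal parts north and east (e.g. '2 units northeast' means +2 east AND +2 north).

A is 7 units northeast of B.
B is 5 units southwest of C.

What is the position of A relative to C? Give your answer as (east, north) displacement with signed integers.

Answer: A is at (east=2, north=2) relative to C.

Derivation:
Place C at the origin (east=0, north=0).
  B is 5 units southwest of C: delta (east=-5, north=-5); B at (east=-5, north=-5).
  A is 7 units northeast of B: delta (east=+7, north=+7); A at (east=2, north=2).
Therefore A relative to C: (east=2, north=2).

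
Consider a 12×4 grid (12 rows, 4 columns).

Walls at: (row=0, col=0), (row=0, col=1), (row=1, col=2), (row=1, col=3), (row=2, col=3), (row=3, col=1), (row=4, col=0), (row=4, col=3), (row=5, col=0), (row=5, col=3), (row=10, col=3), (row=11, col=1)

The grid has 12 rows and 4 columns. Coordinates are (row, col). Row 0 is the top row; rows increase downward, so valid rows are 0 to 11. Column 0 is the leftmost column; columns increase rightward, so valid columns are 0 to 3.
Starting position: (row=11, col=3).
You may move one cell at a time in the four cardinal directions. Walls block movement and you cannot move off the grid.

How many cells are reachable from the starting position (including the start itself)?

BFS flood-fill from (row=11, col=3):
  Distance 0: (row=11, col=3)
  Distance 1: (row=11, col=2)
  Distance 2: (row=10, col=2)
  Distance 3: (row=9, col=2), (row=10, col=1)
  Distance 4: (row=8, col=2), (row=9, col=1), (row=9, col=3), (row=10, col=0)
  Distance 5: (row=7, col=2), (row=8, col=1), (row=8, col=3), (row=9, col=0), (row=11, col=0)
  Distance 6: (row=6, col=2), (row=7, col=1), (row=7, col=3), (row=8, col=0)
  Distance 7: (row=5, col=2), (row=6, col=1), (row=6, col=3), (row=7, col=0)
  Distance 8: (row=4, col=2), (row=5, col=1), (row=6, col=0)
  Distance 9: (row=3, col=2), (row=4, col=1)
  Distance 10: (row=2, col=2), (row=3, col=3)
  Distance 11: (row=2, col=1)
  Distance 12: (row=1, col=1), (row=2, col=0)
  Distance 13: (row=1, col=0), (row=3, col=0)
Total reachable: 34 (grid has 36 open cells total)

Answer: Reachable cells: 34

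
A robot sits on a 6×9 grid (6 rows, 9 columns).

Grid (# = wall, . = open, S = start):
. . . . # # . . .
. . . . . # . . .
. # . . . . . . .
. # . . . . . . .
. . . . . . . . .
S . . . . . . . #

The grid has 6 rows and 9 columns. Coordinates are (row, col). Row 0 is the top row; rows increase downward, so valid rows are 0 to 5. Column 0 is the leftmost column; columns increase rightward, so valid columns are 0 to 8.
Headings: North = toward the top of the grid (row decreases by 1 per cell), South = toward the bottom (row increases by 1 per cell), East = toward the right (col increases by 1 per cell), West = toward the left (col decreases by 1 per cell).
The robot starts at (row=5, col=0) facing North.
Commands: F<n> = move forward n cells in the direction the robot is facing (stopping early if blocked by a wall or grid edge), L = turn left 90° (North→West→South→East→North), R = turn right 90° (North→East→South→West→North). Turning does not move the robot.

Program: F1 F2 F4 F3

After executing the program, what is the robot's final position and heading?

Start: (row=5, col=0), facing North
  F1: move forward 1, now at (row=4, col=0)
  F2: move forward 2, now at (row=2, col=0)
  F4: move forward 2/4 (blocked), now at (row=0, col=0)
  F3: move forward 0/3 (blocked), now at (row=0, col=0)
Final: (row=0, col=0), facing North

Answer: Final position: (row=0, col=0), facing North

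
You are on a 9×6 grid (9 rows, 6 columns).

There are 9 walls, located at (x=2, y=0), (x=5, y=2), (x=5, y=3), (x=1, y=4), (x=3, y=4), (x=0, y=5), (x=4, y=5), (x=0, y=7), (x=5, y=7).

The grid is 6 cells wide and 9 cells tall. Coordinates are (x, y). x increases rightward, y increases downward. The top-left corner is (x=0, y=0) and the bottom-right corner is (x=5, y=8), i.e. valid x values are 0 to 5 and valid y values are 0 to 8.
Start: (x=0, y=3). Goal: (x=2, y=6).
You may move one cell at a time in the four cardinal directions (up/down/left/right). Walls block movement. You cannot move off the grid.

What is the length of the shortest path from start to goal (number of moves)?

Answer: Shortest path length: 5

Derivation:
BFS from (x=0, y=3) until reaching (x=2, y=6):
  Distance 0: (x=0, y=3)
  Distance 1: (x=0, y=2), (x=1, y=3), (x=0, y=4)
  Distance 2: (x=0, y=1), (x=1, y=2), (x=2, y=3)
  Distance 3: (x=0, y=0), (x=1, y=1), (x=2, y=2), (x=3, y=3), (x=2, y=4)
  Distance 4: (x=1, y=0), (x=2, y=1), (x=3, y=2), (x=4, y=3), (x=2, y=5)
  Distance 5: (x=3, y=1), (x=4, y=2), (x=4, y=4), (x=1, y=5), (x=3, y=5), (x=2, y=6)  <- goal reached here
One shortest path (5 moves): (x=0, y=3) -> (x=1, y=3) -> (x=2, y=3) -> (x=2, y=4) -> (x=2, y=5) -> (x=2, y=6)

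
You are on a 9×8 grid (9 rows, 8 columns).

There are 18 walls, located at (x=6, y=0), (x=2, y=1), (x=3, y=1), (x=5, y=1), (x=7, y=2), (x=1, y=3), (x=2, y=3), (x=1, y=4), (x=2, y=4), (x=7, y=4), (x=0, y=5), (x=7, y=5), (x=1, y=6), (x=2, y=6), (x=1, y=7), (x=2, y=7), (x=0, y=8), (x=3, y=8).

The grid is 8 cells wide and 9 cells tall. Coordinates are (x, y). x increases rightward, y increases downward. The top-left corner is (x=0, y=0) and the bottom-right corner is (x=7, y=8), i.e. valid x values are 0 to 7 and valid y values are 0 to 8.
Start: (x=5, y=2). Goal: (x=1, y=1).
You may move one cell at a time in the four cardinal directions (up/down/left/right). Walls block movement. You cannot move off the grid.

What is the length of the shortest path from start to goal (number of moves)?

BFS from (x=5, y=2) until reaching (x=1, y=1):
  Distance 0: (x=5, y=2)
  Distance 1: (x=4, y=2), (x=6, y=2), (x=5, y=3)
  Distance 2: (x=4, y=1), (x=6, y=1), (x=3, y=2), (x=4, y=3), (x=6, y=3), (x=5, y=4)
  Distance 3: (x=4, y=0), (x=7, y=1), (x=2, y=2), (x=3, y=3), (x=7, y=3), (x=4, y=4), (x=6, y=4), (x=5, y=5)
  Distance 4: (x=3, y=0), (x=5, y=0), (x=7, y=0), (x=1, y=2), (x=3, y=4), (x=4, y=5), (x=6, y=5), (x=5, y=6)
  Distance 5: (x=2, y=0), (x=1, y=1), (x=0, y=2), (x=3, y=5), (x=4, y=6), (x=6, y=6), (x=5, y=7)  <- goal reached here
One shortest path (5 moves): (x=5, y=2) -> (x=4, y=2) -> (x=3, y=2) -> (x=2, y=2) -> (x=1, y=2) -> (x=1, y=1)

Answer: Shortest path length: 5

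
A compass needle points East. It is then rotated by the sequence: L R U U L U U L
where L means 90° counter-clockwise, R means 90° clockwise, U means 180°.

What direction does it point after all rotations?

Start: East
  L (left (90° counter-clockwise)) -> North
  R (right (90° clockwise)) -> East
  U (U-turn (180°)) -> West
  U (U-turn (180°)) -> East
  L (left (90° counter-clockwise)) -> North
  U (U-turn (180°)) -> South
  U (U-turn (180°)) -> North
  L (left (90° counter-clockwise)) -> West
Final: West

Answer: Final heading: West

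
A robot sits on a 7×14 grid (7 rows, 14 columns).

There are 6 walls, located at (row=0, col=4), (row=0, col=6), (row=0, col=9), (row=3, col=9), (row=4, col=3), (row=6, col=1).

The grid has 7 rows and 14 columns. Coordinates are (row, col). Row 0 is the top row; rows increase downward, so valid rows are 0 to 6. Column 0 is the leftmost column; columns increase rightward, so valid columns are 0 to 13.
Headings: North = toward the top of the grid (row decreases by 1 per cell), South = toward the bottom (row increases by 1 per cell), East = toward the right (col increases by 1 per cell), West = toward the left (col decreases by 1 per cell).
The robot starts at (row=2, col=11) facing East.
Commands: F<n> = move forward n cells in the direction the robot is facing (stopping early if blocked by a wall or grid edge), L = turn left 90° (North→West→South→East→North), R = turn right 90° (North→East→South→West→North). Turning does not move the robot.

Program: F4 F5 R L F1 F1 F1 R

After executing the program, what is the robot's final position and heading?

Start: (row=2, col=11), facing East
  F4: move forward 2/4 (blocked), now at (row=2, col=13)
  F5: move forward 0/5 (blocked), now at (row=2, col=13)
  R: turn right, now facing South
  L: turn left, now facing East
  [×3]F1: move forward 0/1 (blocked), now at (row=2, col=13)
  R: turn right, now facing South
Final: (row=2, col=13), facing South

Answer: Final position: (row=2, col=13), facing South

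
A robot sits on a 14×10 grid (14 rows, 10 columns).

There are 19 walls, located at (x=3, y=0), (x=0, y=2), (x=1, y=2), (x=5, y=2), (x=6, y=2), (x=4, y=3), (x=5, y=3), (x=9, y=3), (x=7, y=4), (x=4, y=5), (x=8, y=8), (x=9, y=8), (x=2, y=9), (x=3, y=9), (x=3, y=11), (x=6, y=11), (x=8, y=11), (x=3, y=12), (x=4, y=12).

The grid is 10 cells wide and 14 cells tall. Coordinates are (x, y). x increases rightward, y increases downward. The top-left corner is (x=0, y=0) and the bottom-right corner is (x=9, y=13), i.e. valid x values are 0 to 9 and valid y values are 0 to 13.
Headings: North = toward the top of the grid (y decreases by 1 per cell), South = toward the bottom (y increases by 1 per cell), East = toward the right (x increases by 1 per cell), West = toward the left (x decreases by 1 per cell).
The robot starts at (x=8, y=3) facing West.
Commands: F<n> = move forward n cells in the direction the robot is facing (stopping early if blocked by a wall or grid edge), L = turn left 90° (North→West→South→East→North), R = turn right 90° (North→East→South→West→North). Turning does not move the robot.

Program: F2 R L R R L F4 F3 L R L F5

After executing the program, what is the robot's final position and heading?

Answer: Final position: (x=6, y=3), facing West

Derivation:
Start: (x=8, y=3), facing West
  F2: move forward 2, now at (x=6, y=3)
  R: turn right, now facing North
  L: turn left, now facing West
  R: turn right, now facing North
  R: turn right, now facing East
  L: turn left, now facing North
  F4: move forward 0/4 (blocked), now at (x=6, y=3)
  F3: move forward 0/3 (blocked), now at (x=6, y=3)
  L: turn left, now facing West
  R: turn right, now facing North
  L: turn left, now facing West
  F5: move forward 0/5 (blocked), now at (x=6, y=3)
Final: (x=6, y=3), facing West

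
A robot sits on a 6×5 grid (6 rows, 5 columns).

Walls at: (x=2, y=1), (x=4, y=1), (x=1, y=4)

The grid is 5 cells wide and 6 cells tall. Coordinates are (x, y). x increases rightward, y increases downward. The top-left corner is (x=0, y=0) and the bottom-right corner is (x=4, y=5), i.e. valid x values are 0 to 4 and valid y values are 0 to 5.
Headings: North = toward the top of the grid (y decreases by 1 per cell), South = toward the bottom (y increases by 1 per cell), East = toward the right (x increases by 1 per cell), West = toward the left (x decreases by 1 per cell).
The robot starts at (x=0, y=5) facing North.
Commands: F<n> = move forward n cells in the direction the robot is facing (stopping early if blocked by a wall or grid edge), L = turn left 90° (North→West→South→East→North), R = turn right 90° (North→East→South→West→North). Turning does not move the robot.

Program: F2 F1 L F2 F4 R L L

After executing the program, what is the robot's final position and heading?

Answer: Final position: (x=0, y=2), facing South

Derivation:
Start: (x=0, y=5), facing North
  F2: move forward 2, now at (x=0, y=3)
  F1: move forward 1, now at (x=0, y=2)
  L: turn left, now facing West
  F2: move forward 0/2 (blocked), now at (x=0, y=2)
  F4: move forward 0/4 (blocked), now at (x=0, y=2)
  R: turn right, now facing North
  L: turn left, now facing West
  L: turn left, now facing South
Final: (x=0, y=2), facing South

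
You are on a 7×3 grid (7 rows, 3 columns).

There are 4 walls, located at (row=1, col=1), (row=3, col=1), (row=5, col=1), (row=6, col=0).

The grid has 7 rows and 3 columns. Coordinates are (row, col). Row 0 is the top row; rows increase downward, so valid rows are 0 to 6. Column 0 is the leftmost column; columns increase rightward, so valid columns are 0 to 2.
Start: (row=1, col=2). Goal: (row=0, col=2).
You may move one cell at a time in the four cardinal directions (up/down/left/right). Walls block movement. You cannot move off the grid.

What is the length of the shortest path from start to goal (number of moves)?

Answer: Shortest path length: 1

Derivation:
BFS from (row=1, col=2) until reaching (row=0, col=2):
  Distance 0: (row=1, col=2)
  Distance 1: (row=0, col=2), (row=2, col=2)  <- goal reached here
One shortest path (1 moves): (row=1, col=2) -> (row=0, col=2)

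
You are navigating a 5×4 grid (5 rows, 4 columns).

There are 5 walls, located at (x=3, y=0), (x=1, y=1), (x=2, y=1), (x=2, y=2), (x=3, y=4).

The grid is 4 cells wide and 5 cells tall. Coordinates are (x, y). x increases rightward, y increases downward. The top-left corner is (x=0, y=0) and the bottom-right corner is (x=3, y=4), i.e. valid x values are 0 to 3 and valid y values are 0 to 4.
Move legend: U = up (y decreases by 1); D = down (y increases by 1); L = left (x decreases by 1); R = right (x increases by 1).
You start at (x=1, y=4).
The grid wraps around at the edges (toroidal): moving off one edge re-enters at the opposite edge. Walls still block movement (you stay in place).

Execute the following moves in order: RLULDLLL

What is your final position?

Answer: Final position: (x=0, y=4)

Derivation:
Start: (x=1, y=4)
  R (right): (x=1, y=4) -> (x=2, y=4)
  L (left): (x=2, y=4) -> (x=1, y=4)
  U (up): (x=1, y=4) -> (x=1, y=3)
  L (left): (x=1, y=3) -> (x=0, y=3)
  D (down): (x=0, y=3) -> (x=0, y=4)
  [×3]L (left): blocked, stay at (x=0, y=4)
Final: (x=0, y=4)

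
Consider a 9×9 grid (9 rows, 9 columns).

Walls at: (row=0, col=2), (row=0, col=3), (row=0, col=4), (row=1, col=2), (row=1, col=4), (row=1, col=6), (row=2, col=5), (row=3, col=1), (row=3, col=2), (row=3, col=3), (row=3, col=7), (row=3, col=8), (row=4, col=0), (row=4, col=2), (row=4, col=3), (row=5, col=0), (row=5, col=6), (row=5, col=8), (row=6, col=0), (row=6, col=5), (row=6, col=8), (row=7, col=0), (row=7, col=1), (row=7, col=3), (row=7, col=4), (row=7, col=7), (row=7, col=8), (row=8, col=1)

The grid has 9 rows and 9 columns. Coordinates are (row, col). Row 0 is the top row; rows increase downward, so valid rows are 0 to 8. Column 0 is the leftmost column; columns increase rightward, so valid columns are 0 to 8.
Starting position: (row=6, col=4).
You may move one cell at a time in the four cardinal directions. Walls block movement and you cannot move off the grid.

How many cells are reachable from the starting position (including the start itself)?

BFS flood-fill from (row=6, col=4):
  Distance 0: (row=6, col=4)
  Distance 1: (row=5, col=4), (row=6, col=3)
  Distance 2: (row=4, col=4), (row=5, col=3), (row=5, col=5), (row=6, col=2)
  Distance 3: (row=3, col=4), (row=4, col=5), (row=5, col=2), (row=6, col=1), (row=7, col=2)
  Distance 4: (row=2, col=4), (row=3, col=5), (row=4, col=6), (row=5, col=1), (row=8, col=2)
  Distance 5: (row=2, col=3), (row=3, col=6), (row=4, col=1), (row=4, col=7), (row=8, col=3)
  Distance 6: (row=1, col=3), (row=2, col=2), (row=2, col=6), (row=4, col=8), (row=5, col=7), (row=8, col=4)
  Distance 7: (row=2, col=1), (row=2, col=7), (row=6, col=7), (row=8, col=5)
  Distance 8: (row=1, col=1), (row=1, col=7), (row=2, col=0), (row=2, col=8), (row=6, col=6), (row=7, col=5), (row=8, col=6)
  Distance 9: (row=0, col=1), (row=0, col=7), (row=1, col=0), (row=1, col=8), (row=3, col=0), (row=7, col=6), (row=8, col=7)
  Distance 10: (row=0, col=0), (row=0, col=6), (row=0, col=8), (row=8, col=8)
  Distance 11: (row=0, col=5)
  Distance 12: (row=1, col=5)
Total reachable: 52 (grid has 53 open cells total)

Answer: Reachable cells: 52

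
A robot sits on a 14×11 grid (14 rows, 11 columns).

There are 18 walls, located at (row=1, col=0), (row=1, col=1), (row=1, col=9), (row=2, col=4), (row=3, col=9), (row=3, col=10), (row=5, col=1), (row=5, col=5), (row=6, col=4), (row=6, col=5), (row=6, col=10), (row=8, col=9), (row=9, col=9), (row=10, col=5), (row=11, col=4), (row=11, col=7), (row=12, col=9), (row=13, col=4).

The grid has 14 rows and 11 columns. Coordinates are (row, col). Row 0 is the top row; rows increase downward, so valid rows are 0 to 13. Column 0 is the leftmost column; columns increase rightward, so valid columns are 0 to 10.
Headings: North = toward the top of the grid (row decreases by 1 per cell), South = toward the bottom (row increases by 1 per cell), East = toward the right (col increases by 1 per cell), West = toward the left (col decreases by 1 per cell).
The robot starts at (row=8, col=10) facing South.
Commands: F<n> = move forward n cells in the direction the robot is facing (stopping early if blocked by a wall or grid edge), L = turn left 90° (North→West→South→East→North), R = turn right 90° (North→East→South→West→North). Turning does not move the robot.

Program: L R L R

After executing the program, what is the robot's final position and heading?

Start: (row=8, col=10), facing South
  L: turn left, now facing East
  R: turn right, now facing South
  L: turn left, now facing East
  R: turn right, now facing South
Final: (row=8, col=10), facing South

Answer: Final position: (row=8, col=10), facing South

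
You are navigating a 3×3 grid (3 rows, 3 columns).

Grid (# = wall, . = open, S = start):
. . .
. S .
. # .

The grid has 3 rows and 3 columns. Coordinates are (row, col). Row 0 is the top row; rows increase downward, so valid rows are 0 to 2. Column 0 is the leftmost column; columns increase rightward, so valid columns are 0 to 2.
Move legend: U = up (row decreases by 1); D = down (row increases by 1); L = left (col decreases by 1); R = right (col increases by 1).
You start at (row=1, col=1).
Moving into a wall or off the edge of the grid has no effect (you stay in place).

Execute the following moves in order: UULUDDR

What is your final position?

Start: (row=1, col=1)
  U (up): (row=1, col=1) -> (row=0, col=1)
  U (up): blocked, stay at (row=0, col=1)
  L (left): (row=0, col=1) -> (row=0, col=0)
  U (up): blocked, stay at (row=0, col=0)
  D (down): (row=0, col=0) -> (row=1, col=0)
  D (down): (row=1, col=0) -> (row=2, col=0)
  R (right): blocked, stay at (row=2, col=0)
Final: (row=2, col=0)

Answer: Final position: (row=2, col=0)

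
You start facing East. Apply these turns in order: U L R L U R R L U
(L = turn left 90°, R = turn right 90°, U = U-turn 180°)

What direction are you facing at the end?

Answer: Final heading: West

Derivation:
Start: East
  U (U-turn (180°)) -> West
  L (left (90° counter-clockwise)) -> South
  R (right (90° clockwise)) -> West
  L (left (90° counter-clockwise)) -> South
  U (U-turn (180°)) -> North
  R (right (90° clockwise)) -> East
  R (right (90° clockwise)) -> South
  L (left (90° counter-clockwise)) -> East
  U (U-turn (180°)) -> West
Final: West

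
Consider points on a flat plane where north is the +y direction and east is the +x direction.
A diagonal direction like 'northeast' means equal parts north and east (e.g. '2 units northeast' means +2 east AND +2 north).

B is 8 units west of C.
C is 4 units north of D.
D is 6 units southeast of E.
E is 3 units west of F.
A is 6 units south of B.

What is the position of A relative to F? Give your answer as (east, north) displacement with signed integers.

Place F at the origin (east=0, north=0).
  E is 3 units west of F: delta (east=-3, north=+0); E at (east=-3, north=0).
  D is 6 units southeast of E: delta (east=+6, north=-6); D at (east=3, north=-6).
  C is 4 units north of D: delta (east=+0, north=+4); C at (east=3, north=-2).
  B is 8 units west of C: delta (east=-8, north=+0); B at (east=-5, north=-2).
  A is 6 units south of B: delta (east=+0, north=-6); A at (east=-5, north=-8).
Therefore A relative to F: (east=-5, north=-8).

Answer: A is at (east=-5, north=-8) relative to F.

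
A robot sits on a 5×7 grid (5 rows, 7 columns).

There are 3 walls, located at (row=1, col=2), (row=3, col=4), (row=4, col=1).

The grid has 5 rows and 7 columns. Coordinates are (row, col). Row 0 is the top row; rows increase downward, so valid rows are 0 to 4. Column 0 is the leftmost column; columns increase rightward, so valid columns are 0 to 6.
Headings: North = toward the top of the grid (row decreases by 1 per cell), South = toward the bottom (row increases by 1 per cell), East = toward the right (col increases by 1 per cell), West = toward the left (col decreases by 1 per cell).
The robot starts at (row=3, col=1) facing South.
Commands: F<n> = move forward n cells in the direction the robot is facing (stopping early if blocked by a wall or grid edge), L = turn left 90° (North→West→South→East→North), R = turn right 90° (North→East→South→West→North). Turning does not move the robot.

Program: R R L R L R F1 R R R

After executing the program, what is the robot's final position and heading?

Answer: Final position: (row=2, col=1), facing West

Derivation:
Start: (row=3, col=1), facing South
  R: turn right, now facing West
  R: turn right, now facing North
  L: turn left, now facing West
  R: turn right, now facing North
  L: turn left, now facing West
  R: turn right, now facing North
  F1: move forward 1, now at (row=2, col=1)
  R: turn right, now facing East
  R: turn right, now facing South
  R: turn right, now facing West
Final: (row=2, col=1), facing West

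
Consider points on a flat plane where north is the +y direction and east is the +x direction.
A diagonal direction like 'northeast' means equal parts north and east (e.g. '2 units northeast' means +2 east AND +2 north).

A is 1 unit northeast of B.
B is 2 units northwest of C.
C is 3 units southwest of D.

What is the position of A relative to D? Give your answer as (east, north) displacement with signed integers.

Answer: A is at (east=-4, north=0) relative to D.

Derivation:
Place D at the origin (east=0, north=0).
  C is 3 units southwest of D: delta (east=-3, north=-3); C at (east=-3, north=-3).
  B is 2 units northwest of C: delta (east=-2, north=+2); B at (east=-5, north=-1).
  A is 1 unit northeast of B: delta (east=+1, north=+1); A at (east=-4, north=0).
Therefore A relative to D: (east=-4, north=0).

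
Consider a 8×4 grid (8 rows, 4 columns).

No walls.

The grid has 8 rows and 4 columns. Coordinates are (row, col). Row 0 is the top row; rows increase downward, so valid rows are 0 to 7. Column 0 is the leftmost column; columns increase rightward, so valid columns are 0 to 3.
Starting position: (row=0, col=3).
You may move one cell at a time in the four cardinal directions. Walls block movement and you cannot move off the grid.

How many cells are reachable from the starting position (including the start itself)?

BFS flood-fill from (row=0, col=3):
  Distance 0: (row=0, col=3)
  Distance 1: (row=0, col=2), (row=1, col=3)
  Distance 2: (row=0, col=1), (row=1, col=2), (row=2, col=3)
  Distance 3: (row=0, col=0), (row=1, col=1), (row=2, col=2), (row=3, col=3)
  Distance 4: (row=1, col=0), (row=2, col=1), (row=3, col=2), (row=4, col=3)
  Distance 5: (row=2, col=0), (row=3, col=1), (row=4, col=2), (row=5, col=3)
  Distance 6: (row=3, col=0), (row=4, col=1), (row=5, col=2), (row=6, col=3)
  Distance 7: (row=4, col=0), (row=5, col=1), (row=6, col=2), (row=7, col=3)
  Distance 8: (row=5, col=0), (row=6, col=1), (row=7, col=2)
  Distance 9: (row=6, col=0), (row=7, col=1)
  Distance 10: (row=7, col=0)
Total reachable: 32 (grid has 32 open cells total)

Answer: Reachable cells: 32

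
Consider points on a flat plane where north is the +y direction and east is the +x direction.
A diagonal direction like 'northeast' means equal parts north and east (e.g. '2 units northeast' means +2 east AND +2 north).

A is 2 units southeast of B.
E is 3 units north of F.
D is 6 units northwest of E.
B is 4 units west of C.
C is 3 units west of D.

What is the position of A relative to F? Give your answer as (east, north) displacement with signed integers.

Answer: A is at (east=-11, north=7) relative to F.

Derivation:
Place F at the origin (east=0, north=0).
  E is 3 units north of F: delta (east=+0, north=+3); E at (east=0, north=3).
  D is 6 units northwest of E: delta (east=-6, north=+6); D at (east=-6, north=9).
  C is 3 units west of D: delta (east=-3, north=+0); C at (east=-9, north=9).
  B is 4 units west of C: delta (east=-4, north=+0); B at (east=-13, north=9).
  A is 2 units southeast of B: delta (east=+2, north=-2); A at (east=-11, north=7).
Therefore A relative to F: (east=-11, north=7).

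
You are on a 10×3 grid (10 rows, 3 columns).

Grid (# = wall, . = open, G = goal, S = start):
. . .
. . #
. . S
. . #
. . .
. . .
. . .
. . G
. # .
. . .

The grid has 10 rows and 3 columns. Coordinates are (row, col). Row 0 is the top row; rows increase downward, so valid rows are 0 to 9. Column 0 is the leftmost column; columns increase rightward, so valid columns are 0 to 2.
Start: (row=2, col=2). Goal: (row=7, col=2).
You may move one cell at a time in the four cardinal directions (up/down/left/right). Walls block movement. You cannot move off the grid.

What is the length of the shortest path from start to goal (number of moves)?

Answer: Shortest path length: 7

Derivation:
BFS from (row=2, col=2) until reaching (row=7, col=2):
  Distance 0: (row=2, col=2)
  Distance 1: (row=2, col=1)
  Distance 2: (row=1, col=1), (row=2, col=0), (row=3, col=1)
  Distance 3: (row=0, col=1), (row=1, col=0), (row=3, col=0), (row=4, col=1)
  Distance 4: (row=0, col=0), (row=0, col=2), (row=4, col=0), (row=4, col=2), (row=5, col=1)
  Distance 5: (row=5, col=0), (row=5, col=2), (row=6, col=1)
  Distance 6: (row=6, col=0), (row=6, col=2), (row=7, col=1)
  Distance 7: (row=7, col=0), (row=7, col=2)  <- goal reached here
One shortest path (7 moves): (row=2, col=2) -> (row=2, col=1) -> (row=3, col=1) -> (row=4, col=1) -> (row=4, col=2) -> (row=5, col=2) -> (row=6, col=2) -> (row=7, col=2)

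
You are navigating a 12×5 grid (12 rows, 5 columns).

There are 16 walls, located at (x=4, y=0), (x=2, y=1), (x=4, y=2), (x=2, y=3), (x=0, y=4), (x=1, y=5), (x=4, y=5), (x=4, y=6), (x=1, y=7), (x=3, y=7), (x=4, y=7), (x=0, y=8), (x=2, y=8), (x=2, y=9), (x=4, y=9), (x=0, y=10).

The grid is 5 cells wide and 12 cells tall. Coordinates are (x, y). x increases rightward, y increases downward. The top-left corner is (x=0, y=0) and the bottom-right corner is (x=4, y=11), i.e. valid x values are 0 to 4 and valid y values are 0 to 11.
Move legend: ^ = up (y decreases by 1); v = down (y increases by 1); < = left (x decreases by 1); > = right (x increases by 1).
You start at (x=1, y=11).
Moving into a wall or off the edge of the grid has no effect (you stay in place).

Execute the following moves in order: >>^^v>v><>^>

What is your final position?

Answer: Final position: (x=4, y=10)

Derivation:
Start: (x=1, y=11)
  > (right): (x=1, y=11) -> (x=2, y=11)
  > (right): (x=2, y=11) -> (x=3, y=11)
  ^ (up): (x=3, y=11) -> (x=3, y=10)
  ^ (up): (x=3, y=10) -> (x=3, y=9)
  v (down): (x=3, y=9) -> (x=3, y=10)
  > (right): (x=3, y=10) -> (x=4, y=10)
  v (down): (x=4, y=10) -> (x=4, y=11)
  > (right): blocked, stay at (x=4, y=11)
  < (left): (x=4, y=11) -> (x=3, y=11)
  > (right): (x=3, y=11) -> (x=4, y=11)
  ^ (up): (x=4, y=11) -> (x=4, y=10)
  > (right): blocked, stay at (x=4, y=10)
Final: (x=4, y=10)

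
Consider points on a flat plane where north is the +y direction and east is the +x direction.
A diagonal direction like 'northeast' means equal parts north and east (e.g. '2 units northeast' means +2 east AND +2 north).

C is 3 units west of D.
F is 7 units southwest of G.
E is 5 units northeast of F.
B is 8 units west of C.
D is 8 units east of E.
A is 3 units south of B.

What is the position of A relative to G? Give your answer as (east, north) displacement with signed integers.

Answer: A is at (east=-5, north=-5) relative to G.

Derivation:
Place G at the origin (east=0, north=0).
  F is 7 units southwest of G: delta (east=-7, north=-7); F at (east=-7, north=-7).
  E is 5 units northeast of F: delta (east=+5, north=+5); E at (east=-2, north=-2).
  D is 8 units east of E: delta (east=+8, north=+0); D at (east=6, north=-2).
  C is 3 units west of D: delta (east=-3, north=+0); C at (east=3, north=-2).
  B is 8 units west of C: delta (east=-8, north=+0); B at (east=-5, north=-2).
  A is 3 units south of B: delta (east=+0, north=-3); A at (east=-5, north=-5).
Therefore A relative to G: (east=-5, north=-5).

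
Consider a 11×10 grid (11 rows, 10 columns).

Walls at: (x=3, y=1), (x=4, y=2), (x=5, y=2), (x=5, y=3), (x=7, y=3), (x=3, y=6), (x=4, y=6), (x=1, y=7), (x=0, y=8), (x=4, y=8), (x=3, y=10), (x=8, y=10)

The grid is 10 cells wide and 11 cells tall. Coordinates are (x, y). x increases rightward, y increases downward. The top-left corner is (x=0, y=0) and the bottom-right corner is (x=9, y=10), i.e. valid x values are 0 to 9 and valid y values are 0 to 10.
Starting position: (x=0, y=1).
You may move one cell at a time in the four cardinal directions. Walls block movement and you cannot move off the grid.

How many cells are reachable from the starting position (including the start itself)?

BFS flood-fill from (x=0, y=1):
  Distance 0: (x=0, y=1)
  Distance 1: (x=0, y=0), (x=1, y=1), (x=0, y=2)
  Distance 2: (x=1, y=0), (x=2, y=1), (x=1, y=2), (x=0, y=3)
  Distance 3: (x=2, y=0), (x=2, y=2), (x=1, y=3), (x=0, y=4)
  Distance 4: (x=3, y=0), (x=3, y=2), (x=2, y=3), (x=1, y=4), (x=0, y=5)
  Distance 5: (x=4, y=0), (x=3, y=3), (x=2, y=4), (x=1, y=5), (x=0, y=6)
  Distance 6: (x=5, y=0), (x=4, y=1), (x=4, y=3), (x=3, y=4), (x=2, y=5), (x=1, y=6), (x=0, y=7)
  Distance 7: (x=6, y=0), (x=5, y=1), (x=4, y=4), (x=3, y=5), (x=2, y=6)
  Distance 8: (x=7, y=0), (x=6, y=1), (x=5, y=4), (x=4, y=5), (x=2, y=7)
  Distance 9: (x=8, y=0), (x=7, y=1), (x=6, y=2), (x=6, y=4), (x=5, y=5), (x=3, y=7), (x=2, y=8)
  Distance 10: (x=9, y=0), (x=8, y=1), (x=7, y=2), (x=6, y=3), (x=7, y=4), (x=6, y=5), (x=5, y=6), (x=4, y=7), (x=1, y=8), (x=3, y=8), (x=2, y=9)
  Distance 11: (x=9, y=1), (x=8, y=2), (x=8, y=4), (x=7, y=5), (x=6, y=6), (x=5, y=7), (x=1, y=9), (x=3, y=9), (x=2, y=10)
  Distance 12: (x=9, y=2), (x=8, y=3), (x=9, y=4), (x=8, y=5), (x=7, y=6), (x=6, y=7), (x=5, y=8), (x=0, y=9), (x=4, y=9), (x=1, y=10)
  Distance 13: (x=9, y=3), (x=9, y=5), (x=8, y=6), (x=7, y=7), (x=6, y=8), (x=5, y=9), (x=0, y=10), (x=4, y=10)
  Distance 14: (x=9, y=6), (x=8, y=7), (x=7, y=8), (x=6, y=9), (x=5, y=10)
  Distance 15: (x=9, y=7), (x=8, y=8), (x=7, y=9), (x=6, y=10)
  Distance 16: (x=9, y=8), (x=8, y=9), (x=7, y=10)
  Distance 17: (x=9, y=9)
  Distance 18: (x=9, y=10)
Total reachable: 98 (grid has 98 open cells total)

Answer: Reachable cells: 98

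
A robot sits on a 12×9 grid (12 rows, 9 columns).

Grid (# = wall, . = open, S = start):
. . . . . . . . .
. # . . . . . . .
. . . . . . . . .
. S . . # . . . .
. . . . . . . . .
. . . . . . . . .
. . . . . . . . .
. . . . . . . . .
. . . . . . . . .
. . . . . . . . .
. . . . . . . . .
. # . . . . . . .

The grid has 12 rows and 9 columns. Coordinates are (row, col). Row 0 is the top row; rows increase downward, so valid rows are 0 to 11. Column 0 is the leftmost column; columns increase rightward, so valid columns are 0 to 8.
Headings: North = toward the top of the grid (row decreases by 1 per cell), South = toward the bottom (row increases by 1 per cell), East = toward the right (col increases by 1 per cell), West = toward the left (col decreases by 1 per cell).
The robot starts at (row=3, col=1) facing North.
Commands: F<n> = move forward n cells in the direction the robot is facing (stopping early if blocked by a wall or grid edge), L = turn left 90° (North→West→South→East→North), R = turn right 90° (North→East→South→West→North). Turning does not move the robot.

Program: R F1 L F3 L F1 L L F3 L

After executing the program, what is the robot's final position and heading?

Start: (row=3, col=1), facing North
  R: turn right, now facing East
  F1: move forward 1, now at (row=3, col=2)
  L: turn left, now facing North
  F3: move forward 3, now at (row=0, col=2)
  L: turn left, now facing West
  F1: move forward 1, now at (row=0, col=1)
  L: turn left, now facing South
  L: turn left, now facing East
  F3: move forward 3, now at (row=0, col=4)
  L: turn left, now facing North
Final: (row=0, col=4), facing North

Answer: Final position: (row=0, col=4), facing North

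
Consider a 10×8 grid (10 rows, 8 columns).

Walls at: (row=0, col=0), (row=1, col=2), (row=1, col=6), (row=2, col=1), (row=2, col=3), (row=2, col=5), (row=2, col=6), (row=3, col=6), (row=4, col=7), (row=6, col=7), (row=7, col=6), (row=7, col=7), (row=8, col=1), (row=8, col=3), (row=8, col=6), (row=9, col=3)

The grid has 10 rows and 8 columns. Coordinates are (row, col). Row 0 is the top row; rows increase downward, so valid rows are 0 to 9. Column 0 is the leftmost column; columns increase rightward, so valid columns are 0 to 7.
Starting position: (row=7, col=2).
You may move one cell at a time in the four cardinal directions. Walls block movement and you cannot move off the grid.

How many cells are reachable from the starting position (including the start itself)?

BFS flood-fill from (row=7, col=2):
  Distance 0: (row=7, col=2)
  Distance 1: (row=6, col=2), (row=7, col=1), (row=7, col=3), (row=8, col=2)
  Distance 2: (row=5, col=2), (row=6, col=1), (row=6, col=3), (row=7, col=0), (row=7, col=4), (row=9, col=2)
  Distance 3: (row=4, col=2), (row=5, col=1), (row=5, col=3), (row=6, col=0), (row=6, col=4), (row=7, col=5), (row=8, col=0), (row=8, col=4), (row=9, col=1)
  Distance 4: (row=3, col=2), (row=4, col=1), (row=4, col=3), (row=5, col=0), (row=5, col=4), (row=6, col=5), (row=8, col=5), (row=9, col=0), (row=9, col=4)
  Distance 5: (row=2, col=2), (row=3, col=1), (row=3, col=3), (row=4, col=0), (row=4, col=4), (row=5, col=5), (row=6, col=6), (row=9, col=5)
  Distance 6: (row=3, col=0), (row=3, col=4), (row=4, col=5), (row=5, col=6), (row=9, col=6)
  Distance 7: (row=2, col=0), (row=2, col=4), (row=3, col=5), (row=4, col=6), (row=5, col=7), (row=9, col=7)
  Distance 8: (row=1, col=0), (row=1, col=4), (row=8, col=7)
  Distance 9: (row=0, col=4), (row=1, col=1), (row=1, col=3), (row=1, col=5)
  Distance 10: (row=0, col=1), (row=0, col=3), (row=0, col=5)
  Distance 11: (row=0, col=2), (row=0, col=6)
  Distance 12: (row=0, col=7)
  Distance 13: (row=1, col=7)
  Distance 14: (row=2, col=7)
  Distance 15: (row=3, col=7)
Total reachable: 64 (grid has 64 open cells total)

Answer: Reachable cells: 64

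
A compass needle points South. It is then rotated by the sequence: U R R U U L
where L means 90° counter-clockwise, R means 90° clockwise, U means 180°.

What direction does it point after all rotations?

Start: South
  U (U-turn (180°)) -> North
  R (right (90° clockwise)) -> East
  R (right (90° clockwise)) -> South
  U (U-turn (180°)) -> North
  U (U-turn (180°)) -> South
  L (left (90° counter-clockwise)) -> East
Final: East

Answer: Final heading: East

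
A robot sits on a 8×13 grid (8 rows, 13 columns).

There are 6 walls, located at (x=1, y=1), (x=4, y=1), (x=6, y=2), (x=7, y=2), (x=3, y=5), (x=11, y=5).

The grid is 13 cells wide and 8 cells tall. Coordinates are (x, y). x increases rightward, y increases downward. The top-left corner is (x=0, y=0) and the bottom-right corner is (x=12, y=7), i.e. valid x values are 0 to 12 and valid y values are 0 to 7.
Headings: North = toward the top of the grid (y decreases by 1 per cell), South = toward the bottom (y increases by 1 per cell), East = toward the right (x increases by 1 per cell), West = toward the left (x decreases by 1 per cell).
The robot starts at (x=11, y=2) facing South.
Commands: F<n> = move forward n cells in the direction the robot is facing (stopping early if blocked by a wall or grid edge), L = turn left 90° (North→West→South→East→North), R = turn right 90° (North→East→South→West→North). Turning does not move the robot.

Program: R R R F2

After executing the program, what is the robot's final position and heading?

Answer: Final position: (x=12, y=2), facing East

Derivation:
Start: (x=11, y=2), facing South
  R: turn right, now facing West
  R: turn right, now facing North
  R: turn right, now facing East
  F2: move forward 1/2 (blocked), now at (x=12, y=2)
Final: (x=12, y=2), facing East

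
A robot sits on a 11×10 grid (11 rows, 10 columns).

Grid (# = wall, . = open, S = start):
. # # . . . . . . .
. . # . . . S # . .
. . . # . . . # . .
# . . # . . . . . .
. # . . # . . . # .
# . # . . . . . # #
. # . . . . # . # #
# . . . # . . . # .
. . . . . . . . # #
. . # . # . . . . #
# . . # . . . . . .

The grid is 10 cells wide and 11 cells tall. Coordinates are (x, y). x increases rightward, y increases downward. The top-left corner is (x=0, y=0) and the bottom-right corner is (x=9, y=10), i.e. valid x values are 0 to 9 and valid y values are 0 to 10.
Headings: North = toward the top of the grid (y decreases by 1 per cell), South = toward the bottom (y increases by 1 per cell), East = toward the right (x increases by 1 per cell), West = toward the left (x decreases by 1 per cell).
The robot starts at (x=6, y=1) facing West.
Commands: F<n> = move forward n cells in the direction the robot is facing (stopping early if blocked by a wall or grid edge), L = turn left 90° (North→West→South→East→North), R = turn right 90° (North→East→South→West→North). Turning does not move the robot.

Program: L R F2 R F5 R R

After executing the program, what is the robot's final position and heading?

Answer: Final position: (x=4, y=0), facing South

Derivation:
Start: (x=6, y=1), facing West
  L: turn left, now facing South
  R: turn right, now facing West
  F2: move forward 2, now at (x=4, y=1)
  R: turn right, now facing North
  F5: move forward 1/5 (blocked), now at (x=4, y=0)
  R: turn right, now facing East
  R: turn right, now facing South
Final: (x=4, y=0), facing South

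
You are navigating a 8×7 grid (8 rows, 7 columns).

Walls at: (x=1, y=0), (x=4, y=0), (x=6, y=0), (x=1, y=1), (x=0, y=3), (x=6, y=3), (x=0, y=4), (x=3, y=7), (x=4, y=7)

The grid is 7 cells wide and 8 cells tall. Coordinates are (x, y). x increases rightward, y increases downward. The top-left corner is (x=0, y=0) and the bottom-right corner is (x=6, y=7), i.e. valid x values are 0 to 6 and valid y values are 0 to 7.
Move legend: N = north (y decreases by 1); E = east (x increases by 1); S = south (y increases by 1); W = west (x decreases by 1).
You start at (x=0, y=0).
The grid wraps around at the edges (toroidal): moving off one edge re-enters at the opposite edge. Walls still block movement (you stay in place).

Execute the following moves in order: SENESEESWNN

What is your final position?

Start: (x=0, y=0)
  S (south): (x=0, y=0) -> (x=0, y=1)
  E (east): blocked, stay at (x=0, y=1)
  N (north): (x=0, y=1) -> (x=0, y=0)
  E (east): blocked, stay at (x=0, y=0)
  S (south): (x=0, y=0) -> (x=0, y=1)
  E (east): blocked, stay at (x=0, y=1)
  E (east): blocked, stay at (x=0, y=1)
  S (south): (x=0, y=1) -> (x=0, y=2)
  W (west): (x=0, y=2) -> (x=6, y=2)
  N (north): (x=6, y=2) -> (x=6, y=1)
  N (north): blocked, stay at (x=6, y=1)
Final: (x=6, y=1)

Answer: Final position: (x=6, y=1)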